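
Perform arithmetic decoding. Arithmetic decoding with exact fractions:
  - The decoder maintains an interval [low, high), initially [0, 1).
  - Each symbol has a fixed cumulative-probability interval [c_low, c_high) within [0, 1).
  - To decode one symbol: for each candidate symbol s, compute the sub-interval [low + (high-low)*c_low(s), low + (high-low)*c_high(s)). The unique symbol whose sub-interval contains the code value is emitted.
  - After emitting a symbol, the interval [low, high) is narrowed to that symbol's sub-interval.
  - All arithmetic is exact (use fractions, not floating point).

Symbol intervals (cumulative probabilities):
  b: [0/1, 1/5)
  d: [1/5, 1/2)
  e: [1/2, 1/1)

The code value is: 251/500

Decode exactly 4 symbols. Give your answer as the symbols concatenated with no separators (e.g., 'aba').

Answer: ebbb

Derivation:
Step 1: interval [0/1, 1/1), width = 1/1 - 0/1 = 1/1
  'b': [0/1 + 1/1*0/1, 0/1 + 1/1*1/5) = [0/1, 1/5)
  'd': [0/1 + 1/1*1/5, 0/1 + 1/1*1/2) = [1/5, 1/2)
  'e': [0/1 + 1/1*1/2, 0/1 + 1/1*1/1) = [1/2, 1/1) <- contains code 251/500
  emit 'e', narrow to [1/2, 1/1)
Step 2: interval [1/2, 1/1), width = 1/1 - 1/2 = 1/2
  'b': [1/2 + 1/2*0/1, 1/2 + 1/2*1/5) = [1/2, 3/5) <- contains code 251/500
  'd': [1/2 + 1/2*1/5, 1/2 + 1/2*1/2) = [3/5, 3/4)
  'e': [1/2 + 1/2*1/2, 1/2 + 1/2*1/1) = [3/4, 1/1)
  emit 'b', narrow to [1/2, 3/5)
Step 3: interval [1/2, 3/5), width = 3/5 - 1/2 = 1/10
  'b': [1/2 + 1/10*0/1, 1/2 + 1/10*1/5) = [1/2, 13/25) <- contains code 251/500
  'd': [1/2 + 1/10*1/5, 1/2 + 1/10*1/2) = [13/25, 11/20)
  'e': [1/2 + 1/10*1/2, 1/2 + 1/10*1/1) = [11/20, 3/5)
  emit 'b', narrow to [1/2, 13/25)
Step 4: interval [1/2, 13/25), width = 13/25 - 1/2 = 1/50
  'b': [1/2 + 1/50*0/1, 1/2 + 1/50*1/5) = [1/2, 63/125) <- contains code 251/500
  'd': [1/2 + 1/50*1/5, 1/2 + 1/50*1/2) = [63/125, 51/100)
  'e': [1/2 + 1/50*1/2, 1/2 + 1/50*1/1) = [51/100, 13/25)
  emit 'b', narrow to [1/2, 63/125)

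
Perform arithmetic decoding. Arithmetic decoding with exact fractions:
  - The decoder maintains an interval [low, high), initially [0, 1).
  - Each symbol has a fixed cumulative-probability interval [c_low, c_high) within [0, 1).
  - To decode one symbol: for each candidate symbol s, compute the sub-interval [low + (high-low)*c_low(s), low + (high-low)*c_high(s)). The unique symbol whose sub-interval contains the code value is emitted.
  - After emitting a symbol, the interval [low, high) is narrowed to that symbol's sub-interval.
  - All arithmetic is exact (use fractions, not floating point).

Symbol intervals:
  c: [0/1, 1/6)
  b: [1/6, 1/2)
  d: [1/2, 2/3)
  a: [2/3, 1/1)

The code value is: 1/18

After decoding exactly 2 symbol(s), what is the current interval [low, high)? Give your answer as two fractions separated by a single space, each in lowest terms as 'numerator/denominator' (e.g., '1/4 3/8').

Step 1: interval [0/1, 1/1), width = 1/1 - 0/1 = 1/1
  'c': [0/1 + 1/1*0/1, 0/1 + 1/1*1/6) = [0/1, 1/6) <- contains code 1/18
  'b': [0/1 + 1/1*1/6, 0/1 + 1/1*1/2) = [1/6, 1/2)
  'd': [0/1 + 1/1*1/2, 0/1 + 1/1*2/3) = [1/2, 2/3)
  'a': [0/1 + 1/1*2/3, 0/1 + 1/1*1/1) = [2/3, 1/1)
  emit 'c', narrow to [0/1, 1/6)
Step 2: interval [0/1, 1/6), width = 1/6 - 0/1 = 1/6
  'c': [0/1 + 1/6*0/1, 0/1 + 1/6*1/6) = [0/1, 1/36)
  'b': [0/1 + 1/6*1/6, 0/1 + 1/6*1/2) = [1/36, 1/12) <- contains code 1/18
  'd': [0/1 + 1/6*1/2, 0/1 + 1/6*2/3) = [1/12, 1/9)
  'a': [0/1 + 1/6*2/3, 0/1 + 1/6*1/1) = [1/9, 1/6)
  emit 'b', narrow to [1/36, 1/12)

Answer: 1/36 1/12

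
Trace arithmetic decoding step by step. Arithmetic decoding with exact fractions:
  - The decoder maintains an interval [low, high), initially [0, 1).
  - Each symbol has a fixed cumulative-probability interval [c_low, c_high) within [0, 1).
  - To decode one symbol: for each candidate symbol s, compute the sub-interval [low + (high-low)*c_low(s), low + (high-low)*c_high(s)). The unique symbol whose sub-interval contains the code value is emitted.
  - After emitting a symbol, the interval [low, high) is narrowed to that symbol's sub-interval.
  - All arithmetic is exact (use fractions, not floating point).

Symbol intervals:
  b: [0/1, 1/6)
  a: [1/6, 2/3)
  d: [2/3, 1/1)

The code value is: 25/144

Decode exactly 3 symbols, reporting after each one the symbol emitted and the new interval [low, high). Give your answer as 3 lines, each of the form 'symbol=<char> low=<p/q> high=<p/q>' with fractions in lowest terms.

Answer: symbol=a low=1/6 high=2/3
symbol=b low=1/6 high=1/4
symbol=b low=1/6 high=13/72

Derivation:
Step 1: interval [0/1, 1/1), width = 1/1 - 0/1 = 1/1
  'b': [0/1 + 1/1*0/1, 0/1 + 1/1*1/6) = [0/1, 1/6)
  'a': [0/1 + 1/1*1/6, 0/1 + 1/1*2/3) = [1/6, 2/3) <- contains code 25/144
  'd': [0/1 + 1/1*2/3, 0/1 + 1/1*1/1) = [2/3, 1/1)
  emit 'a', narrow to [1/6, 2/3)
Step 2: interval [1/6, 2/3), width = 2/3 - 1/6 = 1/2
  'b': [1/6 + 1/2*0/1, 1/6 + 1/2*1/6) = [1/6, 1/4) <- contains code 25/144
  'a': [1/6 + 1/2*1/6, 1/6 + 1/2*2/3) = [1/4, 1/2)
  'd': [1/6 + 1/2*2/3, 1/6 + 1/2*1/1) = [1/2, 2/3)
  emit 'b', narrow to [1/6, 1/4)
Step 3: interval [1/6, 1/4), width = 1/4 - 1/6 = 1/12
  'b': [1/6 + 1/12*0/1, 1/6 + 1/12*1/6) = [1/6, 13/72) <- contains code 25/144
  'a': [1/6 + 1/12*1/6, 1/6 + 1/12*2/3) = [13/72, 2/9)
  'd': [1/6 + 1/12*2/3, 1/6 + 1/12*1/1) = [2/9, 1/4)
  emit 'b', narrow to [1/6, 13/72)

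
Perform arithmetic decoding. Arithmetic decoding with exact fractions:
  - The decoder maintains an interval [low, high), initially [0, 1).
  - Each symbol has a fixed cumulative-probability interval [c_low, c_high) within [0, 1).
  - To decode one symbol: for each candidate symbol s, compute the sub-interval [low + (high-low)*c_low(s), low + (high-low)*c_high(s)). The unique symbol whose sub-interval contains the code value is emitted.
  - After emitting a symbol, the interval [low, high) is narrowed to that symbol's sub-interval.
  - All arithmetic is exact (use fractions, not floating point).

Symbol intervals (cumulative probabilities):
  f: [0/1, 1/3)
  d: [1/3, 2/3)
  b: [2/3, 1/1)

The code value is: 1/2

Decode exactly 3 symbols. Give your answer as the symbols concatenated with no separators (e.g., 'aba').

Answer: ddd

Derivation:
Step 1: interval [0/1, 1/1), width = 1/1 - 0/1 = 1/1
  'f': [0/1 + 1/1*0/1, 0/1 + 1/1*1/3) = [0/1, 1/3)
  'd': [0/1 + 1/1*1/3, 0/1 + 1/1*2/3) = [1/3, 2/3) <- contains code 1/2
  'b': [0/1 + 1/1*2/3, 0/1 + 1/1*1/1) = [2/3, 1/1)
  emit 'd', narrow to [1/3, 2/3)
Step 2: interval [1/3, 2/3), width = 2/3 - 1/3 = 1/3
  'f': [1/3 + 1/3*0/1, 1/3 + 1/3*1/3) = [1/3, 4/9)
  'd': [1/3 + 1/3*1/3, 1/3 + 1/3*2/3) = [4/9, 5/9) <- contains code 1/2
  'b': [1/3 + 1/3*2/3, 1/3 + 1/3*1/1) = [5/9, 2/3)
  emit 'd', narrow to [4/9, 5/9)
Step 3: interval [4/9, 5/9), width = 5/9 - 4/9 = 1/9
  'f': [4/9 + 1/9*0/1, 4/9 + 1/9*1/3) = [4/9, 13/27)
  'd': [4/9 + 1/9*1/3, 4/9 + 1/9*2/3) = [13/27, 14/27) <- contains code 1/2
  'b': [4/9 + 1/9*2/3, 4/9 + 1/9*1/1) = [14/27, 5/9)
  emit 'd', narrow to [13/27, 14/27)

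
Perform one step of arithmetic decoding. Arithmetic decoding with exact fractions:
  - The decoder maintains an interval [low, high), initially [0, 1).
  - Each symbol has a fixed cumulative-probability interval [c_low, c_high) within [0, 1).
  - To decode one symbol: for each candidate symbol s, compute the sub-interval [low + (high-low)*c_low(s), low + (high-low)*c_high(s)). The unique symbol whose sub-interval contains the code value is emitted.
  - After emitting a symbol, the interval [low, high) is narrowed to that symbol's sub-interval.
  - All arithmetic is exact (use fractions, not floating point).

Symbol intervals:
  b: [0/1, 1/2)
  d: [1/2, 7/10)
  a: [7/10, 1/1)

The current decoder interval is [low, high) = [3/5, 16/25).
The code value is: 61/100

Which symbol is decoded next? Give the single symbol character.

Interval width = high − low = 16/25 − 3/5 = 1/25
Scaled code = (code − low) / width = (61/100 − 3/5) / 1/25 = 1/4
  b: [0/1, 1/2) ← scaled code falls here ✓
  d: [1/2, 7/10) 
  a: [7/10, 1/1) 

Answer: b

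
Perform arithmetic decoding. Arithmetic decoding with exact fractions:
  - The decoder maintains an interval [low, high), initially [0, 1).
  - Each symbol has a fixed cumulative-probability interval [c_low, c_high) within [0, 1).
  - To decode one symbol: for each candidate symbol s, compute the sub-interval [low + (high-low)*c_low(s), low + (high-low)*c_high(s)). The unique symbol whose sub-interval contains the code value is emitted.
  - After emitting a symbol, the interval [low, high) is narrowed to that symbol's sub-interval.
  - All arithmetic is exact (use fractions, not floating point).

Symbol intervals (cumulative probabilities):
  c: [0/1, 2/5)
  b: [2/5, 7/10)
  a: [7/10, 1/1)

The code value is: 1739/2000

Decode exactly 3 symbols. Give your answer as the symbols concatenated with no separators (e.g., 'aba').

Step 1: interval [0/1, 1/1), width = 1/1 - 0/1 = 1/1
  'c': [0/1 + 1/1*0/1, 0/1 + 1/1*2/5) = [0/1, 2/5)
  'b': [0/1 + 1/1*2/5, 0/1 + 1/1*7/10) = [2/5, 7/10)
  'a': [0/1 + 1/1*7/10, 0/1 + 1/1*1/1) = [7/10, 1/1) <- contains code 1739/2000
  emit 'a', narrow to [7/10, 1/1)
Step 2: interval [7/10, 1/1), width = 1/1 - 7/10 = 3/10
  'c': [7/10 + 3/10*0/1, 7/10 + 3/10*2/5) = [7/10, 41/50)
  'b': [7/10 + 3/10*2/5, 7/10 + 3/10*7/10) = [41/50, 91/100) <- contains code 1739/2000
  'a': [7/10 + 3/10*7/10, 7/10 + 3/10*1/1) = [91/100, 1/1)
  emit 'b', narrow to [41/50, 91/100)
Step 3: interval [41/50, 91/100), width = 91/100 - 41/50 = 9/100
  'c': [41/50 + 9/100*0/1, 41/50 + 9/100*2/5) = [41/50, 107/125)
  'b': [41/50 + 9/100*2/5, 41/50 + 9/100*7/10) = [107/125, 883/1000) <- contains code 1739/2000
  'a': [41/50 + 9/100*7/10, 41/50 + 9/100*1/1) = [883/1000, 91/100)
  emit 'b', narrow to [107/125, 883/1000)

Answer: abb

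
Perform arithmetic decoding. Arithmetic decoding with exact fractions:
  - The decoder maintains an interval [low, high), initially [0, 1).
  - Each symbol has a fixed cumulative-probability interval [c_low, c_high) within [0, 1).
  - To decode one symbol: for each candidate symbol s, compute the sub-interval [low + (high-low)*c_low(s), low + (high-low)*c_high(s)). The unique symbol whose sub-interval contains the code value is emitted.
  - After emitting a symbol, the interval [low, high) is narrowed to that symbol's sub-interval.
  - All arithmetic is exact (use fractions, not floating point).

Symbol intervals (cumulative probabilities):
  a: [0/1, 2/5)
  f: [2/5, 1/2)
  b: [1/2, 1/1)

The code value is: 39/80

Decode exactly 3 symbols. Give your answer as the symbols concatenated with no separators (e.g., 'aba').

Answer: fbb

Derivation:
Step 1: interval [0/1, 1/1), width = 1/1 - 0/1 = 1/1
  'a': [0/1 + 1/1*0/1, 0/1 + 1/1*2/5) = [0/1, 2/5)
  'f': [0/1 + 1/1*2/5, 0/1 + 1/1*1/2) = [2/5, 1/2) <- contains code 39/80
  'b': [0/1 + 1/1*1/2, 0/1 + 1/1*1/1) = [1/2, 1/1)
  emit 'f', narrow to [2/5, 1/2)
Step 2: interval [2/5, 1/2), width = 1/2 - 2/5 = 1/10
  'a': [2/5 + 1/10*0/1, 2/5 + 1/10*2/5) = [2/5, 11/25)
  'f': [2/5 + 1/10*2/5, 2/5 + 1/10*1/2) = [11/25, 9/20)
  'b': [2/5 + 1/10*1/2, 2/5 + 1/10*1/1) = [9/20, 1/2) <- contains code 39/80
  emit 'b', narrow to [9/20, 1/2)
Step 3: interval [9/20, 1/2), width = 1/2 - 9/20 = 1/20
  'a': [9/20 + 1/20*0/1, 9/20 + 1/20*2/5) = [9/20, 47/100)
  'f': [9/20 + 1/20*2/5, 9/20 + 1/20*1/2) = [47/100, 19/40)
  'b': [9/20 + 1/20*1/2, 9/20 + 1/20*1/1) = [19/40, 1/2) <- contains code 39/80
  emit 'b', narrow to [19/40, 1/2)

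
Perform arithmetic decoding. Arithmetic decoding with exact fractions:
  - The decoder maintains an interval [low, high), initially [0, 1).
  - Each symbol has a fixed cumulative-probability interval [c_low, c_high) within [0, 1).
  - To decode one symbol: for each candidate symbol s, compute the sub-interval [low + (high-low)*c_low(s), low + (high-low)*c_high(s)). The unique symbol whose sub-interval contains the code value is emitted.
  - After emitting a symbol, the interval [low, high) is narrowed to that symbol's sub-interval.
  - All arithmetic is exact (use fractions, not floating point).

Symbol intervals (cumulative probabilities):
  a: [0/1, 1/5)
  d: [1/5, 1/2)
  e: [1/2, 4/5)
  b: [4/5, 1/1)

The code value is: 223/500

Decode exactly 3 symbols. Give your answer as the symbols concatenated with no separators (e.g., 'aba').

Step 1: interval [0/1, 1/1), width = 1/1 - 0/1 = 1/1
  'a': [0/1 + 1/1*0/1, 0/1 + 1/1*1/5) = [0/1, 1/5)
  'd': [0/1 + 1/1*1/5, 0/1 + 1/1*1/2) = [1/5, 1/2) <- contains code 223/500
  'e': [0/1 + 1/1*1/2, 0/1 + 1/1*4/5) = [1/2, 4/5)
  'b': [0/1 + 1/1*4/5, 0/1 + 1/1*1/1) = [4/5, 1/1)
  emit 'd', narrow to [1/5, 1/2)
Step 2: interval [1/5, 1/2), width = 1/2 - 1/5 = 3/10
  'a': [1/5 + 3/10*0/1, 1/5 + 3/10*1/5) = [1/5, 13/50)
  'd': [1/5 + 3/10*1/5, 1/5 + 3/10*1/2) = [13/50, 7/20)
  'e': [1/5 + 3/10*1/2, 1/5 + 3/10*4/5) = [7/20, 11/25)
  'b': [1/5 + 3/10*4/5, 1/5 + 3/10*1/1) = [11/25, 1/2) <- contains code 223/500
  emit 'b', narrow to [11/25, 1/2)
Step 3: interval [11/25, 1/2), width = 1/2 - 11/25 = 3/50
  'a': [11/25 + 3/50*0/1, 11/25 + 3/50*1/5) = [11/25, 113/250) <- contains code 223/500
  'd': [11/25 + 3/50*1/5, 11/25 + 3/50*1/2) = [113/250, 47/100)
  'e': [11/25 + 3/50*1/2, 11/25 + 3/50*4/5) = [47/100, 61/125)
  'b': [11/25 + 3/50*4/5, 11/25 + 3/50*1/1) = [61/125, 1/2)
  emit 'a', narrow to [11/25, 113/250)

Answer: dba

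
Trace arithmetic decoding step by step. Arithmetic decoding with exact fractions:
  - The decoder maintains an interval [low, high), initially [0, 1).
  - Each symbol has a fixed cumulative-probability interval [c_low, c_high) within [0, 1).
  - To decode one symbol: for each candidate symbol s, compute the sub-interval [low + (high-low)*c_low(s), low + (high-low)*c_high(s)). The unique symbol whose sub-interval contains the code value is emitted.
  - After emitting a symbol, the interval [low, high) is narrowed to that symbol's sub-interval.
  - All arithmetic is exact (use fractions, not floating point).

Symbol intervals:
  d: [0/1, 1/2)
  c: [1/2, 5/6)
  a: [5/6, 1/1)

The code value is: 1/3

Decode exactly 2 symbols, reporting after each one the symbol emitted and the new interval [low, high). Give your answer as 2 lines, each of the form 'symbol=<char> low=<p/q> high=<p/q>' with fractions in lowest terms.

Answer: symbol=d low=0/1 high=1/2
symbol=c low=1/4 high=5/12

Derivation:
Step 1: interval [0/1, 1/1), width = 1/1 - 0/1 = 1/1
  'd': [0/1 + 1/1*0/1, 0/1 + 1/1*1/2) = [0/1, 1/2) <- contains code 1/3
  'c': [0/1 + 1/1*1/2, 0/1 + 1/1*5/6) = [1/2, 5/6)
  'a': [0/1 + 1/1*5/6, 0/1 + 1/1*1/1) = [5/6, 1/1)
  emit 'd', narrow to [0/1, 1/2)
Step 2: interval [0/1, 1/2), width = 1/2 - 0/1 = 1/2
  'd': [0/1 + 1/2*0/1, 0/1 + 1/2*1/2) = [0/1, 1/4)
  'c': [0/1 + 1/2*1/2, 0/1 + 1/2*5/6) = [1/4, 5/12) <- contains code 1/3
  'a': [0/1 + 1/2*5/6, 0/1 + 1/2*1/1) = [5/12, 1/2)
  emit 'c', narrow to [1/4, 5/12)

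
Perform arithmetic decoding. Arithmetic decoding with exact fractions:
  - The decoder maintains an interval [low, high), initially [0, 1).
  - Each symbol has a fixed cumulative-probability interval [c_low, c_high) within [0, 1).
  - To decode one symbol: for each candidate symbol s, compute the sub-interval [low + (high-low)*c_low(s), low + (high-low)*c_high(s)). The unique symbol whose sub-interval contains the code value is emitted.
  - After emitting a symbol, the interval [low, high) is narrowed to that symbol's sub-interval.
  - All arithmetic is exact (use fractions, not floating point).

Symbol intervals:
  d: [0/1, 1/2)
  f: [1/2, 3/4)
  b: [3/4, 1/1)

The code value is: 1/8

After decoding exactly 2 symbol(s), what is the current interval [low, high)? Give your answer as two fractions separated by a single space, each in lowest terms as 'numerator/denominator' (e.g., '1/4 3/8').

Answer: 0/1 1/4

Derivation:
Step 1: interval [0/1, 1/1), width = 1/1 - 0/1 = 1/1
  'd': [0/1 + 1/1*0/1, 0/1 + 1/1*1/2) = [0/1, 1/2) <- contains code 1/8
  'f': [0/1 + 1/1*1/2, 0/1 + 1/1*3/4) = [1/2, 3/4)
  'b': [0/1 + 1/1*3/4, 0/1 + 1/1*1/1) = [3/4, 1/1)
  emit 'd', narrow to [0/1, 1/2)
Step 2: interval [0/1, 1/2), width = 1/2 - 0/1 = 1/2
  'd': [0/1 + 1/2*0/1, 0/1 + 1/2*1/2) = [0/1, 1/4) <- contains code 1/8
  'f': [0/1 + 1/2*1/2, 0/1 + 1/2*3/4) = [1/4, 3/8)
  'b': [0/1 + 1/2*3/4, 0/1 + 1/2*1/1) = [3/8, 1/2)
  emit 'd', narrow to [0/1, 1/4)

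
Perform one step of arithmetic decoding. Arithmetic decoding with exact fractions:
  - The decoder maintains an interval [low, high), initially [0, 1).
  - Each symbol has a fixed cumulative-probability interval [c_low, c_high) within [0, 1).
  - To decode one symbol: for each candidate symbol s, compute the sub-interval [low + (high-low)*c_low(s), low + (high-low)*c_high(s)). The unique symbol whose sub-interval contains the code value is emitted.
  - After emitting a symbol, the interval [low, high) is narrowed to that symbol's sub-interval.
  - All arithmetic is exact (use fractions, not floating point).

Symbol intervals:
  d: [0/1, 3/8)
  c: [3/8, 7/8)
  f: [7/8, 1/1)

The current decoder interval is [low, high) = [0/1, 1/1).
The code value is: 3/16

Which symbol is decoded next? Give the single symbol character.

Answer: d

Derivation:
Interval width = high − low = 1/1 − 0/1 = 1/1
Scaled code = (code − low) / width = (3/16 − 0/1) / 1/1 = 3/16
  d: [0/1, 3/8) ← scaled code falls here ✓
  c: [3/8, 7/8) 
  f: [7/8, 1/1) 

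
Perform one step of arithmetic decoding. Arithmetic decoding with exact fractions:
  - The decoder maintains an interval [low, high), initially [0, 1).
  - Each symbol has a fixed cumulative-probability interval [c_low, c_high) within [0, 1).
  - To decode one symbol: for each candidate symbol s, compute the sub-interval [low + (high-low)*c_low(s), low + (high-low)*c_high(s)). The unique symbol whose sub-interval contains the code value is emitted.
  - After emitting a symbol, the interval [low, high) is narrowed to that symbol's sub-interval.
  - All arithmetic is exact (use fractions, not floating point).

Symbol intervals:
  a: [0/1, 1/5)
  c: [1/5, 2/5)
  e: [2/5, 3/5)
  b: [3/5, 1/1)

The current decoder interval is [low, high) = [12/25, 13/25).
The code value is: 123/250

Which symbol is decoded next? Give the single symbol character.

Answer: c

Derivation:
Interval width = high − low = 13/25 − 12/25 = 1/25
Scaled code = (code − low) / width = (123/250 − 12/25) / 1/25 = 3/10
  a: [0/1, 1/5) 
  c: [1/5, 2/5) ← scaled code falls here ✓
  e: [2/5, 3/5) 
  b: [3/5, 1/1) 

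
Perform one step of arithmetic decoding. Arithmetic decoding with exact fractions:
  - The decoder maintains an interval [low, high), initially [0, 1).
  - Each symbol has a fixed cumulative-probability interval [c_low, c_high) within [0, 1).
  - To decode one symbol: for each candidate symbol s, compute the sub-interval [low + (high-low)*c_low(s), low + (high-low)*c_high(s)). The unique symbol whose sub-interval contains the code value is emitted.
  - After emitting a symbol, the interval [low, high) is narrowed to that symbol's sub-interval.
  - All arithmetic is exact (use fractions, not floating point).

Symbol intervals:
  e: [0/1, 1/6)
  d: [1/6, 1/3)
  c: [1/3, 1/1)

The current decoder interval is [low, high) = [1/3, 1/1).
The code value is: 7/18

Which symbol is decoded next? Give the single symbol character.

Interval width = high − low = 1/1 − 1/3 = 2/3
Scaled code = (code − low) / width = (7/18 − 1/3) / 2/3 = 1/12
  e: [0/1, 1/6) ← scaled code falls here ✓
  d: [1/6, 1/3) 
  c: [1/3, 1/1) 

Answer: e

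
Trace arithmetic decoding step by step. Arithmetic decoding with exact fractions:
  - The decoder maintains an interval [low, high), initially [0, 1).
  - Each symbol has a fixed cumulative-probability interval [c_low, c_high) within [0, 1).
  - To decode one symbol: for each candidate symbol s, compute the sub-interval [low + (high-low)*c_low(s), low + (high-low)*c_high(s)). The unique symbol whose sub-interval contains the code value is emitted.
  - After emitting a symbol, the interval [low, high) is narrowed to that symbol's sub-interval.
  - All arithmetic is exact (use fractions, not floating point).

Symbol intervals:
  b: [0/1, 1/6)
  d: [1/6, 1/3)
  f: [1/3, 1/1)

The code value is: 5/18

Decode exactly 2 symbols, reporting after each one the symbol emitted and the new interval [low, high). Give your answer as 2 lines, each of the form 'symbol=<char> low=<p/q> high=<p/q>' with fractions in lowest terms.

Step 1: interval [0/1, 1/1), width = 1/1 - 0/1 = 1/1
  'b': [0/1 + 1/1*0/1, 0/1 + 1/1*1/6) = [0/1, 1/6)
  'd': [0/1 + 1/1*1/6, 0/1 + 1/1*1/3) = [1/6, 1/3) <- contains code 5/18
  'f': [0/1 + 1/1*1/3, 0/1 + 1/1*1/1) = [1/3, 1/1)
  emit 'd', narrow to [1/6, 1/3)
Step 2: interval [1/6, 1/3), width = 1/3 - 1/6 = 1/6
  'b': [1/6 + 1/6*0/1, 1/6 + 1/6*1/6) = [1/6, 7/36)
  'd': [1/6 + 1/6*1/6, 1/6 + 1/6*1/3) = [7/36, 2/9)
  'f': [1/6 + 1/6*1/3, 1/6 + 1/6*1/1) = [2/9, 1/3) <- contains code 5/18
  emit 'f', narrow to [2/9, 1/3)

Answer: symbol=d low=1/6 high=1/3
symbol=f low=2/9 high=1/3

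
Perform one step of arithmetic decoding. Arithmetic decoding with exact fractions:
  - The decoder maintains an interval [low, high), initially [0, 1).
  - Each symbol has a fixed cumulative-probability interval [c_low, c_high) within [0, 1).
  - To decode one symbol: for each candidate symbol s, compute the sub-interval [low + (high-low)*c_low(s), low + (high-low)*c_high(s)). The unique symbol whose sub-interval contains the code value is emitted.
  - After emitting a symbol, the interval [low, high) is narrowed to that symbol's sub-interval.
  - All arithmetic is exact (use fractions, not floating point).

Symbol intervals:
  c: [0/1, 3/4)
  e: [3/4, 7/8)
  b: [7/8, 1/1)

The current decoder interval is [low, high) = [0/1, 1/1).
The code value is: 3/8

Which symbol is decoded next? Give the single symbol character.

Interval width = high − low = 1/1 − 0/1 = 1/1
Scaled code = (code − low) / width = (3/8 − 0/1) / 1/1 = 3/8
  c: [0/1, 3/4) ← scaled code falls here ✓
  e: [3/4, 7/8) 
  b: [7/8, 1/1) 

Answer: c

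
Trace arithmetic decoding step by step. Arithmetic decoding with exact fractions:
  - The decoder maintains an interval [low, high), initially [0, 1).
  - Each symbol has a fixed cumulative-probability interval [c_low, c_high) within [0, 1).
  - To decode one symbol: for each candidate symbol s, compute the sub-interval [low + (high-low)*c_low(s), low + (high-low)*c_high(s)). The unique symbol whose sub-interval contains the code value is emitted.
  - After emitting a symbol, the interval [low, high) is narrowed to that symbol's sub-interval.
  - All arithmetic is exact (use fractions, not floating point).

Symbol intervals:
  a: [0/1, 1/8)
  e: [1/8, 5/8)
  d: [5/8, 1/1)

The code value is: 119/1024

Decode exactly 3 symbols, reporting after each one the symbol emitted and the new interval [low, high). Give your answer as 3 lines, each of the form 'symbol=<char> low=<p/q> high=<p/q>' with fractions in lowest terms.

Answer: symbol=a low=0/1 high=1/8
symbol=d low=5/64 high=1/8
symbol=d low=55/512 high=1/8

Derivation:
Step 1: interval [0/1, 1/1), width = 1/1 - 0/1 = 1/1
  'a': [0/1 + 1/1*0/1, 0/1 + 1/1*1/8) = [0/1, 1/8) <- contains code 119/1024
  'e': [0/1 + 1/1*1/8, 0/1 + 1/1*5/8) = [1/8, 5/8)
  'd': [0/1 + 1/1*5/8, 0/1 + 1/1*1/1) = [5/8, 1/1)
  emit 'a', narrow to [0/1, 1/8)
Step 2: interval [0/1, 1/8), width = 1/8 - 0/1 = 1/8
  'a': [0/1 + 1/8*0/1, 0/1 + 1/8*1/8) = [0/1, 1/64)
  'e': [0/1 + 1/8*1/8, 0/1 + 1/8*5/8) = [1/64, 5/64)
  'd': [0/1 + 1/8*5/8, 0/1 + 1/8*1/1) = [5/64, 1/8) <- contains code 119/1024
  emit 'd', narrow to [5/64, 1/8)
Step 3: interval [5/64, 1/8), width = 1/8 - 5/64 = 3/64
  'a': [5/64 + 3/64*0/1, 5/64 + 3/64*1/8) = [5/64, 43/512)
  'e': [5/64 + 3/64*1/8, 5/64 + 3/64*5/8) = [43/512, 55/512)
  'd': [5/64 + 3/64*5/8, 5/64 + 3/64*1/1) = [55/512, 1/8) <- contains code 119/1024
  emit 'd', narrow to [55/512, 1/8)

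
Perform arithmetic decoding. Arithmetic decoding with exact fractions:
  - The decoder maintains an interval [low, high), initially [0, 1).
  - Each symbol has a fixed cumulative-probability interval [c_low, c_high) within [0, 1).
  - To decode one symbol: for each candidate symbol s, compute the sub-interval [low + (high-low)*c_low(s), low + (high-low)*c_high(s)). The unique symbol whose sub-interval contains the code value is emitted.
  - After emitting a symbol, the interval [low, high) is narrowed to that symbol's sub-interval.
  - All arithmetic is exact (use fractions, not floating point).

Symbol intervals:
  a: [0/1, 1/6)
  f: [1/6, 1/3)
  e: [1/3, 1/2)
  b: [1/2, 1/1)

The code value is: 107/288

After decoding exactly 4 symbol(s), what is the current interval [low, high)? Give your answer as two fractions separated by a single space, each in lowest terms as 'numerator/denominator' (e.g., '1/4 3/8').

Step 1: interval [0/1, 1/1), width = 1/1 - 0/1 = 1/1
  'a': [0/1 + 1/1*0/1, 0/1 + 1/1*1/6) = [0/1, 1/6)
  'f': [0/1 + 1/1*1/6, 0/1 + 1/1*1/3) = [1/6, 1/3)
  'e': [0/1 + 1/1*1/3, 0/1 + 1/1*1/2) = [1/3, 1/2) <- contains code 107/288
  'b': [0/1 + 1/1*1/2, 0/1 + 1/1*1/1) = [1/2, 1/1)
  emit 'e', narrow to [1/3, 1/2)
Step 2: interval [1/3, 1/2), width = 1/2 - 1/3 = 1/6
  'a': [1/3 + 1/6*0/1, 1/3 + 1/6*1/6) = [1/3, 13/36)
  'f': [1/3 + 1/6*1/6, 1/3 + 1/6*1/3) = [13/36, 7/18) <- contains code 107/288
  'e': [1/3 + 1/6*1/3, 1/3 + 1/6*1/2) = [7/18, 5/12)
  'b': [1/3 + 1/6*1/2, 1/3 + 1/6*1/1) = [5/12, 1/2)
  emit 'f', narrow to [13/36, 7/18)
Step 3: interval [13/36, 7/18), width = 7/18 - 13/36 = 1/36
  'a': [13/36 + 1/36*0/1, 13/36 + 1/36*1/6) = [13/36, 79/216)
  'f': [13/36 + 1/36*1/6, 13/36 + 1/36*1/3) = [79/216, 10/27)
  'e': [13/36 + 1/36*1/3, 13/36 + 1/36*1/2) = [10/27, 3/8) <- contains code 107/288
  'b': [13/36 + 1/36*1/2, 13/36 + 1/36*1/1) = [3/8, 7/18)
  emit 'e', narrow to [10/27, 3/8)
Step 4: interval [10/27, 3/8), width = 3/8 - 10/27 = 1/216
  'a': [10/27 + 1/216*0/1, 10/27 + 1/216*1/6) = [10/27, 481/1296)
  'f': [10/27 + 1/216*1/6, 10/27 + 1/216*1/3) = [481/1296, 241/648) <- contains code 107/288
  'e': [10/27 + 1/216*1/3, 10/27 + 1/216*1/2) = [241/648, 161/432)
  'b': [10/27 + 1/216*1/2, 10/27 + 1/216*1/1) = [161/432, 3/8)
  emit 'f', narrow to [481/1296, 241/648)

Answer: 481/1296 241/648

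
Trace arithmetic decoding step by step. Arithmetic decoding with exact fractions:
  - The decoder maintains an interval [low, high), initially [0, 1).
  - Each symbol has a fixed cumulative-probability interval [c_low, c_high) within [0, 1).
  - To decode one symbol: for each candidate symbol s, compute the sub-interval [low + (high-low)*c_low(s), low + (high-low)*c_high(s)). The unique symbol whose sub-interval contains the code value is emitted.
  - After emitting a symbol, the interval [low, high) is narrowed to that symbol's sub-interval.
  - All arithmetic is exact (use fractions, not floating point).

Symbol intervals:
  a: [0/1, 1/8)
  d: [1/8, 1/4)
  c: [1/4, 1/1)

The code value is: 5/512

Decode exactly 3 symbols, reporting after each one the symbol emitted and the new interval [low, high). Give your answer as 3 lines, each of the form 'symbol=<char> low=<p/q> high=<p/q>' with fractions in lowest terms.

Answer: symbol=a low=0/1 high=1/8
symbol=a low=0/1 high=1/64
symbol=c low=1/256 high=1/64

Derivation:
Step 1: interval [0/1, 1/1), width = 1/1 - 0/1 = 1/1
  'a': [0/1 + 1/1*0/1, 0/1 + 1/1*1/8) = [0/1, 1/8) <- contains code 5/512
  'd': [0/1 + 1/1*1/8, 0/1 + 1/1*1/4) = [1/8, 1/4)
  'c': [0/1 + 1/1*1/4, 0/1 + 1/1*1/1) = [1/4, 1/1)
  emit 'a', narrow to [0/1, 1/8)
Step 2: interval [0/1, 1/8), width = 1/8 - 0/1 = 1/8
  'a': [0/1 + 1/8*0/1, 0/1 + 1/8*1/8) = [0/1, 1/64) <- contains code 5/512
  'd': [0/1 + 1/8*1/8, 0/1 + 1/8*1/4) = [1/64, 1/32)
  'c': [0/1 + 1/8*1/4, 0/1 + 1/8*1/1) = [1/32, 1/8)
  emit 'a', narrow to [0/1, 1/64)
Step 3: interval [0/1, 1/64), width = 1/64 - 0/1 = 1/64
  'a': [0/1 + 1/64*0/1, 0/1 + 1/64*1/8) = [0/1, 1/512)
  'd': [0/1 + 1/64*1/8, 0/1 + 1/64*1/4) = [1/512, 1/256)
  'c': [0/1 + 1/64*1/4, 0/1 + 1/64*1/1) = [1/256, 1/64) <- contains code 5/512
  emit 'c', narrow to [1/256, 1/64)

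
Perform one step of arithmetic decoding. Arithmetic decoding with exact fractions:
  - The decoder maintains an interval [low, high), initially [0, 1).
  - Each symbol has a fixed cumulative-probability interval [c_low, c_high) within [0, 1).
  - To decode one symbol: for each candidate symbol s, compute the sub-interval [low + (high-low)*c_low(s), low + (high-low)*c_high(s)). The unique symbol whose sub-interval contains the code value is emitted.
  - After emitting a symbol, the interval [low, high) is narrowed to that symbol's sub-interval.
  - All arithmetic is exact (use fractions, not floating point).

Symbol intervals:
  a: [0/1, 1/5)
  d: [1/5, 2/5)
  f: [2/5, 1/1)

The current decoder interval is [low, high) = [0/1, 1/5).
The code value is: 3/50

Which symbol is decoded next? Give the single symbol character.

Interval width = high − low = 1/5 − 0/1 = 1/5
Scaled code = (code − low) / width = (3/50 − 0/1) / 1/5 = 3/10
  a: [0/1, 1/5) 
  d: [1/5, 2/5) ← scaled code falls here ✓
  f: [2/5, 1/1) 

Answer: d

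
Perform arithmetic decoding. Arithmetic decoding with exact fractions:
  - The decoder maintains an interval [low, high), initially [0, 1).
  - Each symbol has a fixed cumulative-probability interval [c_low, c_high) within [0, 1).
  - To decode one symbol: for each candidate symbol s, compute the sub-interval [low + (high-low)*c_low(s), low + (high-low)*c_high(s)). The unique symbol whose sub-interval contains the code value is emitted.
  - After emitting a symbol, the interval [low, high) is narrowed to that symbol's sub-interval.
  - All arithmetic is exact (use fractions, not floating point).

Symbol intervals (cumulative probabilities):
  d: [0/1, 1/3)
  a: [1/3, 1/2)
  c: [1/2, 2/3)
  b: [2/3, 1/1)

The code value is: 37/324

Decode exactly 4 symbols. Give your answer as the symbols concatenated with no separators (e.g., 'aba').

Answer: dadd

Derivation:
Step 1: interval [0/1, 1/1), width = 1/1 - 0/1 = 1/1
  'd': [0/1 + 1/1*0/1, 0/1 + 1/1*1/3) = [0/1, 1/3) <- contains code 37/324
  'a': [0/1 + 1/1*1/3, 0/1 + 1/1*1/2) = [1/3, 1/2)
  'c': [0/1 + 1/1*1/2, 0/1 + 1/1*2/3) = [1/2, 2/3)
  'b': [0/1 + 1/1*2/3, 0/1 + 1/1*1/1) = [2/3, 1/1)
  emit 'd', narrow to [0/1, 1/3)
Step 2: interval [0/1, 1/3), width = 1/3 - 0/1 = 1/3
  'd': [0/1 + 1/3*0/1, 0/1 + 1/3*1/3) = [0/1, 1/9)
  'a': [0/1 + 1/3*1/3, 0/1 + 1/3*1/2) = [1/9, 1/6) <- contains code 37/324
  'c': [0/1 + 1/3*1/2, 0/1 + 1/3*2/3) = [1/6, 2/9)
  'b': [0/1 + 1/3*2/3, 0/1 + 1/3*1/1) = [2/9, 1/3)
  emit 'a', narrow to [1/9, 1/6)
Step 3: interval [1/9, 1/6), width = 1/6 - 1/9 = 1/18
  'd': [1/9 + 1/18*0/1, 1/9 + 1/18*1/3) = [1/9, 7/54) <- contains code 37/324
  'a': [1/9 + 1/18*1/3, 1/9 + 1/18*1/2) = [7/54, 5/36)
  'c': [1/9 + 1/18*1/2, 1/9 + 1/18*2/3) = [5/36, 4/27)
  'b': [1/9 + 1/18*2/3, 1/9 + 1/18*1/1) = [4/27, 1/6)
  emit 'd', narrow to [1/9, 7/54)
Step 4: interval [1/9, 7/54), width = 7/54 - 1/9 = 1/54
  'd': [1/9 + 1/54*0/1, 1/9 + 1/54*1/3) = [1/9, 19/162) <- contains code 37/324
  'a': [1/9 + 1/54*1/3, 1/9 + 1/54*1/2) = [19/162, 13/108)
  'c': [1/9 + 1/54*1/2, 1/9 + 1/54*2/3) = [13/108, 10/81)
  'b': [1/9 + 1/54*2/3, 1/9 + 1/54*1/1) = [10/81, 7/54)
  emit 'd', narrow to [1/9, 19/162)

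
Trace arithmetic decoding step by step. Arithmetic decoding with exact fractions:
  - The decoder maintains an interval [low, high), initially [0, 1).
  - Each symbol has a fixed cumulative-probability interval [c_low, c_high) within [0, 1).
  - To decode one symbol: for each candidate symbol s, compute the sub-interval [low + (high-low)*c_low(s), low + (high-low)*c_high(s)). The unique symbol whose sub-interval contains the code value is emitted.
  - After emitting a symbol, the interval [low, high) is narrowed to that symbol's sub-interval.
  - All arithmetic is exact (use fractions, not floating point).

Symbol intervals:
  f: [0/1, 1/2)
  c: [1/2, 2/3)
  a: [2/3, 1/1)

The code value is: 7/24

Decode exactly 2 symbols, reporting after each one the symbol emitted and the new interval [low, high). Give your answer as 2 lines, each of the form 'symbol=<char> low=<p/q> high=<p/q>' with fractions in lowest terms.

Step 1: interval [0/1, 1/1), width = 1/1 - 0/1 = 1/1
  'f': [0/1 + 1/1*0/1, 0/1 + 1/1*1/2) = [0/1, 1/2) <- contains code 7/24
  'c': [0/1 + 1/1*1/2, 0/1 + 1/1*2/3) = [1/2, 2/3)
  'a': [0/1 + 1/1*2/3, 0/1 + 1/1*1/1) = [2/3, 1/1)
  emit 'f', narrow to [0/1, 1/2)
Step 2: interval [0/1, 1/2), width = 1/2 - 0/1 = 1/2
  'f': [0/1 + 1/2*0/1, 0/1 + 1/2*1/2) = [0/1, 1/4)
  'c': [0/1 + 1/2*1/2, 0/1 + 1/2*2/3) = [1/4, 1/3) <- contains code 7/24
  'a': [0/1 + 1/2*2/3, 0/1 + 1/2*1/1) = [1/3, 1/2)
  emit 'c', narrow to [1/4, 1/3)

Answer: symbol=f low=0/1 high=1/2
symbol=c low=1/4 high=1/3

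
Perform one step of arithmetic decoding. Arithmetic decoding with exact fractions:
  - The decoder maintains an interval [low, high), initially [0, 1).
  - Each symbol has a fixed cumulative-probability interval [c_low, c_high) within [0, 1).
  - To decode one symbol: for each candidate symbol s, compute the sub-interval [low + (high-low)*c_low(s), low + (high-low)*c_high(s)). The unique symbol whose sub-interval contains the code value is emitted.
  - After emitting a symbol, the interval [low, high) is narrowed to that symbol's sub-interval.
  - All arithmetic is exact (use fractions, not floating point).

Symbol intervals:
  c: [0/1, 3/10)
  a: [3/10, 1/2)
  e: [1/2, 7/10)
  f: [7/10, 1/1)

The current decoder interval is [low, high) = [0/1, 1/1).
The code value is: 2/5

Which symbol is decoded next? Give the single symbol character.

Interval width = high − low = 1/1 − 0/1 = 1/1
Scaled code = (code − low) / width = (2/5 − 0/1) / 1/1 = 2/5
  c: [0/1, 3/10) 
  a: [3/10, 1/2) ← scaled code falls here ✓
  e: [1/2, 7/10) 
  f: [7/10, 1/1) 

Answer: a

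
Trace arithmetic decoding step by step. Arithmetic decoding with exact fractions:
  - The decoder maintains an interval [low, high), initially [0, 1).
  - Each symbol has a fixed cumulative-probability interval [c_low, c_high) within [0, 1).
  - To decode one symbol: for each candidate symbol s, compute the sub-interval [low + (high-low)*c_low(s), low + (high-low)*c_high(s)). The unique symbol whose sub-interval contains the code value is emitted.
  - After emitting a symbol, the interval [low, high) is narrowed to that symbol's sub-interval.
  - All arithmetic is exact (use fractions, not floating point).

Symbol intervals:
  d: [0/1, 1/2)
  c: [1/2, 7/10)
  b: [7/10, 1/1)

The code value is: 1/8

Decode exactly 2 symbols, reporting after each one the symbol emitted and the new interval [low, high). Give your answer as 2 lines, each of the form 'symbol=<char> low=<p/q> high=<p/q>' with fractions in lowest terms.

Step 1: interval [0/1, 1/1), width = 1/1 - 0/1 = 1/1
  'd': [0/1 + 1/1*0/1, 0/1 + 1/1*1/2) = [0/1, 1/2) <- contains code 1/8
  'c': [0/1 + 1/1*1/2, 0/1 + 1/1*7/10) = [1/2, 7/10)
  'b': [0/1 + 1/1*7/10, 0/1 + 1/1*1/1) = [7/10, 1/1)
  emit 'd', narrow to [0/1, 1/2)
Step 2: interval [0/1, 1/2), width = 1/2 - 0/1 = 1/2
  'd': [0/1 + 1/2*0/1, 0/1 + 1/2*1/2) = [0/1, 1/4) <- contains code 1/8
  'c': [0/1 + 1/2*1/2, 0/1 + 1/2*7/10) = [1/4, 7/20)
  'b': [0/1 + 1/2*7/10, 0/1 + 1/2*1/1) = [7/20, 1/2)
  emit 'd', narrow to [0/1, 1/4)

Answer: symbol=d low=0/1 high=1/2
symbol=d low=0/1 high=1/4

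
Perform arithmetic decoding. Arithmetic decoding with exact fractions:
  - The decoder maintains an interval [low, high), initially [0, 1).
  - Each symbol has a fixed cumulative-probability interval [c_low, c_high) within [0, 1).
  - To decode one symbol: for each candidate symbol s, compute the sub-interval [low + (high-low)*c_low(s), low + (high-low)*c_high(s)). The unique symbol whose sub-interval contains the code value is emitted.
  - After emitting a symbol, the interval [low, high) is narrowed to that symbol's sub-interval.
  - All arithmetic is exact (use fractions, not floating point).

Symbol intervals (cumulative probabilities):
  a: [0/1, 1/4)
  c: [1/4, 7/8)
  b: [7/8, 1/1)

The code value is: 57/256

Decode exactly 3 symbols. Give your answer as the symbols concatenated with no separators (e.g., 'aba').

Step 1: interval [0/1, 1/1), width = 1/1 - 0/1 = 1/1
  'a': [0/1 + 1/1*0/1, 0/1 + 1/1*1/4) = [0/1, 1/4) <- contains code 57/256
  'c': [0/1 + 1/1*1/4, 0/1 + 1/1*7/8) = [1/4, 7/8)
  'b': [0/1 + 1/1*7/8, 0/1 + 1/1*1/1) = [7/8, 1/1)
  emit 'a', narrow to [0/1, 1/4)
Step 2: interval [0/1, 1/4), width = 1/4 - 0/1 = 1/4
  'a': [0/1 + 1/4*0/1, 0/1 + 1/4*1/4) = [0/1, 1/16)
  'c': [0/1 + 1/4*1/4, 0/1 + 1/4*7/8) = [1/16, 7/32)
  'b': [0/1 + 1/4*7/8, 0/1 + 1/4*1/1) = [7/32, 1/4) <- contains code 57/256
  emit 'b', narrow to [7/32, 1/4)
Step 3: interval [7/32, 1/4), width = 1/4 - 7/32 = 1/32
  'a': [7/32 + 1/32*0/1, 7/32 + 1/32*1/4) = [7/32, 29/128) <- contains code 57/256
  'c': [7/32 + 1/32*1/4, 7/32 + 1/32*7/8) = [29/128, 63/256)
  'b': [7/32 + 1/32*7/8, 7/32 + 1/32*1/1) = [63/256, 1/4)
  emit 'a', narrow to [7/32, 29/128)

Answer: aba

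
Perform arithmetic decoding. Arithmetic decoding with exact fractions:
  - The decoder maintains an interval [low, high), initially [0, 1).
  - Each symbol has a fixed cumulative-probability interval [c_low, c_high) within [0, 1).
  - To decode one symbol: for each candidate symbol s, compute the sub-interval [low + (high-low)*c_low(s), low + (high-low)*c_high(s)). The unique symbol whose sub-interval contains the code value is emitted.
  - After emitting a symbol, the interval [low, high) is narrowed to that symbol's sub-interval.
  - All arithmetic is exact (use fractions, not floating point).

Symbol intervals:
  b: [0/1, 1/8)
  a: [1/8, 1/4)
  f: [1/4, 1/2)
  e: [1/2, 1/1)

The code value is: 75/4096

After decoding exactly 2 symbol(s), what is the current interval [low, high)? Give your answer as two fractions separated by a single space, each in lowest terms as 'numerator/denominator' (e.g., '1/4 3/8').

Step 1: interval [0/1, 1/1), width = 1/1 - 0/1 = 1/1
  'b': [0/1 + 1/1*0/1, 0/1 + 1/1*1/8) = [0/1, 1/8) <- contains code 75/4096
  'a': [0/1 + 1/1*1/8, 0/1 + 1/1*1/4) = [1/8, 1/4)
  'f': [0/1 + 1/1*1/4, 0/1 + 1/1*1/2) = [1/4, 1/2)
  'e': [0/1 + 1/1*1/2, 0/1 + 1/1*1/1) = [1/2, 1/1)
  emit 'b', narrow to [0/1, 1/8)
Step 2: interval [0/1, 1/8), width = 1/8 - 0/1 = 1/8
  'b': [0/1 + 1/8*0/1, 0/1 + 1/8*1/8) = [0/1, 1/64)
  'a': [0/1 + 1/8*1/8, 0/1 + 1/8*1/4) = [1/64, 1/32) <- contains code 75/4096
  'f': [0/1 + 1/8*1/4, 0/1 + 1/8*1/2) = [1/32, 1/16)
  'e': [0/1 + 1/8*1/2, 0/1 + 1/8*1/1) = [1/16, 1/8)
  emit 'a', narrow to [1/64, 1/32)

Answer: 1/64 1/32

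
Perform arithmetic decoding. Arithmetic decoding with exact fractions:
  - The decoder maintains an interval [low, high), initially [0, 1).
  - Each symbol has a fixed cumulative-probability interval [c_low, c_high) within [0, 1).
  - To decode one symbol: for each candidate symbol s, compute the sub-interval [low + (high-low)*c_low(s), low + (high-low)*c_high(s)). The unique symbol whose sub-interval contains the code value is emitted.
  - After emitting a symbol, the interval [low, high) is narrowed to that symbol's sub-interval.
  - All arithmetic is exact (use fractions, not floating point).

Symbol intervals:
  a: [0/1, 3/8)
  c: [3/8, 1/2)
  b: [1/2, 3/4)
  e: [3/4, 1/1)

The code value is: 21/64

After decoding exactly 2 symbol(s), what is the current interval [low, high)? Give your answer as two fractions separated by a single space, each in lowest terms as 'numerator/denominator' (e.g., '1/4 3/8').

Step 1: interval [0/1, 1/1), width = 1/1 - 0/1 = 1/1
  'a': [0/1 + 1/1*0/1, 0/1 + 1/1*3/8) = [0/1, 3/8) <- contains code 21/64
  'c': [0/1 + 1/1*3/8, 0/1 + 1/1*1/2) = [3/8, 1/2)
  'b': [0/1 + 1/1*1/2, 0/1 + 1/1*3/4) = [1/2, 3/4)
  'e': [0/1 + 1/1*3/4, 0/1 + 1/1*1/1) = [3/4, 1/1)
  emit 'a', narrow to [0/1, 3/8)
Step 2: interval [0/1, 3/8), width = 3/8 - 0/1 = 3/8
  'a': [0/1 + 3/8*0/1, 0/1 + 3/8*3/8) = [0/1, 9/64)
  'c': [0/1 + 3/8*3/8, 0/1 + 3/8*1/2) = [9/64, 3/16)
  'b': [0/1 + 3/8*1/2, 0/1 + 3/8*3/4) = [3/16, 9/32)
  'e': [0/1 + 3/8*3/4, 0/1 + 3/8*1/1) = [9/32, 3/8) <- contains code 21/64
  emit 'e', narrow to [9/32, 3/8)

Answer: 9/32 3/8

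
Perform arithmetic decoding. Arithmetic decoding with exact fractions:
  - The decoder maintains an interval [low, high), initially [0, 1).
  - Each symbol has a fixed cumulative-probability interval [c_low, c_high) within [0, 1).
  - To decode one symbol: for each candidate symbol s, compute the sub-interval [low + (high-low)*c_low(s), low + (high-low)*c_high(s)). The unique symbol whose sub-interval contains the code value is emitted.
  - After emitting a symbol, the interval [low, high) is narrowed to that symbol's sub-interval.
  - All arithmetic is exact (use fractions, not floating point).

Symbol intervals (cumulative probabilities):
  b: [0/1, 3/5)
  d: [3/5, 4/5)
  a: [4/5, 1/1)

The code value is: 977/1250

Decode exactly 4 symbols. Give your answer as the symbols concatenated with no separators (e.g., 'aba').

Answer: daba

Derivation:
Step 1: interval [0/1, 1/1), width = 1/1 - 0/1 = 1/1
  'b': [0/1 + 1/1*0/1, 0/1 + 1/1*3/5) = [0/1, 3/5)
  'd': [0/1 + 1/1*3/5, 0/1 + 1/1*4/5) = [3/5, 4/5) <- contains code 977/1250
  'a': [0/1 + 1/1*4/5, 0/1 + 1/1*1/1) = [4/5, 1/1)
  emit 'd', narrow to [3/5, 4/5)
Step 2: interval [3/5, 4/5), width = 4/5 - 3/5 = 1/5
  'b': [3/5 + 1/5*0/1, 3/5 + 1/5*3/5) = [3/5, 18/25)
  'd': [3/5 + 1/5*3/5, 3/5 + 1/5*4/5) = [18/25, 19/25)
  'a': [3/5 + 1/5*4/5, 3/5 + 1/5*1/1) = [19/25, 4/5) <- contains code 977/1250
  emit 'a', narrow to [19/25, 4/5)
Step 3: interval [19/25, 4/5), width = 4/5 - 19/25 = 1/25
  'b': [19/25 + 1/25*0/1, 19/25 + 1/25*3/5) = [19/25, 98/125) <- contains code 977/1250
  'd': [19/25 + 1/25*3/5, 19/25 + 1/25*4/5) = [98/125, 99/125)
  'a': [19/25 + 1/25*4/5, 19/25 + 1/25*1/1) = [99/125, 4/5)
  emit 'b', narrow to [19/25, 98/125)
Step 4: interval [19/25, 98/125), width = 98/125 - 19/25 = 3/125
  'b': [19/25 + 3/125*0/1, 19/25 + 3/125*3/5) = [19/25, 484/625)
  'd': [19/25 + 3/125*3/5, 19/25 + 3/125*4/5) = [484/625, 487/625)
  'a': [19/25 + 3/125*4/5, 19/25 + 3/125*1/1) = [487/625, 98/125) <- contains code 977/1250
  emit 'a', narrow to [487/625, 98/125)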